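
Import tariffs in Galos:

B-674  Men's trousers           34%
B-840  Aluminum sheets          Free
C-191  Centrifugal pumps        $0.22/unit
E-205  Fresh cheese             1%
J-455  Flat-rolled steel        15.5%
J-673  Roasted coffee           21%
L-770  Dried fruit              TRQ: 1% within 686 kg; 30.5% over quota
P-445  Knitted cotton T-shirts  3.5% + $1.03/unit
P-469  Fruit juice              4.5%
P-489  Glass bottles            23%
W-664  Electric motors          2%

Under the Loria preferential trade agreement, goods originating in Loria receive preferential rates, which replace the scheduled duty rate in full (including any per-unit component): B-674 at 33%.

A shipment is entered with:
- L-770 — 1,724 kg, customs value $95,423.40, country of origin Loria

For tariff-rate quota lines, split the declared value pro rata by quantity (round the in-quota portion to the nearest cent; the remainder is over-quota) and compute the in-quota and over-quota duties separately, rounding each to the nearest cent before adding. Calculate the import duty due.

$17,902.96

Line 1 (L-770, Loria, 1,724 kg, $95,423.40):
Code L-770 is under a tariff-rate quota (threshold 686 kg). In-quota: 686 kg at 1%; over-quota: 1,038 kg at 30.5%.
Pro-rata value split: in-quota = $95,423.40 × 686/1,724 = $37,970.10; over-quota = $95,423.40 − $37,970.10 = $57,453.30.
In-quota duty = $37,970.10 × 1% = $379.70. Over-quota duty = $57,453.30 × 30.5% = $17,523.26.
Line duty = $379.70 + $17,523.26 = $17,902.96.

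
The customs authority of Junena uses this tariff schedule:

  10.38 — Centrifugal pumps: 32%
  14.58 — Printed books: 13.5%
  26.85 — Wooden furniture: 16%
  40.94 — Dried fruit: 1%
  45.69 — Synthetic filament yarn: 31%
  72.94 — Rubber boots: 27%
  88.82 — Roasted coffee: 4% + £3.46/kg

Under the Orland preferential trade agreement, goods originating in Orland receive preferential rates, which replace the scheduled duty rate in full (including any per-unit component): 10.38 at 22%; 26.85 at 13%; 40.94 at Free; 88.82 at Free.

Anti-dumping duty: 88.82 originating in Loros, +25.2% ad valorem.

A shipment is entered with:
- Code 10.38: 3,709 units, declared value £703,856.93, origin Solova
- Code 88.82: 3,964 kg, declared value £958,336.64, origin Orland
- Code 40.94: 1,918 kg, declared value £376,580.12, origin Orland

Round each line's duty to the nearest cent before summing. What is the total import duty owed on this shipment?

Line 1 (10.38, Solova, 3,709 units, £703,856.93):
Base rate for 10.38 is 32%.
10.38 has an FTA preferential rate, but origin Solova is not Orland; base rate stands.
Duty = £703,856.93 × 32% = £225,234.22.
Line 2 (88.82, Orland, 3,964 kg, £958,336.64):
Base rate for 88.82 is 4% + £3.46/kg.
Origin Orland qualifies under the Junena–Orland agreement and 88.82 is covered: preferential rate Free applies instead.
The additional-duty order on 88.82 targets Loros, not Orland; it does not apply.
Duty = £958,336.64 × 0% = £0.00.
Line 3 (40.94, Orland, 1,918 kg, £376,580.12):
Base rate for 40.94 is 1%.
Origin Orland qualifies under the Junena–Orland agreement and 40.94 is covered: preferential rate Free applies instead.
Duty = £376,580.12 × 0% = £0.00.
Total = £225,234.22 + £0.00 + £0.00 = £225,234.22.

£225,234.22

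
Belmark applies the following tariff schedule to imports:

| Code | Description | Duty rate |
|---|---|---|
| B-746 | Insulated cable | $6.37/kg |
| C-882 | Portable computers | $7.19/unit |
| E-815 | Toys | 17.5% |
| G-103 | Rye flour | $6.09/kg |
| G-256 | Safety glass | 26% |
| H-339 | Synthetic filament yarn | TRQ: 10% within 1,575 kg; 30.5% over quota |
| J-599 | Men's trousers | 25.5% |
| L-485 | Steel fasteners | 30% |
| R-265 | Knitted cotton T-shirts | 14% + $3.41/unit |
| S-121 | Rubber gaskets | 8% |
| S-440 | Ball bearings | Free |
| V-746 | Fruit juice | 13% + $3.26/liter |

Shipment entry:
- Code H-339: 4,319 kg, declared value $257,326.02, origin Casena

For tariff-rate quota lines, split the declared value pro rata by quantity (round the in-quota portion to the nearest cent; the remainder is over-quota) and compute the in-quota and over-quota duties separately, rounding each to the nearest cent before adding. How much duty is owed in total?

$59,247.54

Line 1 (H-339, Casena, 4,319 kg, $257,326.02):
Code H-339 is under a tariff-rate quota (threshold 1,575 kg). In-quota: 1,575 kg at 10%; over-quota: 2,744 kg at 30.5%.
Pro-rata value split: in-quota = $257,326.02 × 1,575/4,319 = $93,838.50; over-quota = $257,326.02 − $93,838.50 = $163,487.52.
In-quota duty = $93,838.50 × 10% = $9,383.85. Over-quota duty = $163,487.52 × 30.5% = $49,863.69.
Line duty = $9,383.85 + $49,863.69 = $59,247.54.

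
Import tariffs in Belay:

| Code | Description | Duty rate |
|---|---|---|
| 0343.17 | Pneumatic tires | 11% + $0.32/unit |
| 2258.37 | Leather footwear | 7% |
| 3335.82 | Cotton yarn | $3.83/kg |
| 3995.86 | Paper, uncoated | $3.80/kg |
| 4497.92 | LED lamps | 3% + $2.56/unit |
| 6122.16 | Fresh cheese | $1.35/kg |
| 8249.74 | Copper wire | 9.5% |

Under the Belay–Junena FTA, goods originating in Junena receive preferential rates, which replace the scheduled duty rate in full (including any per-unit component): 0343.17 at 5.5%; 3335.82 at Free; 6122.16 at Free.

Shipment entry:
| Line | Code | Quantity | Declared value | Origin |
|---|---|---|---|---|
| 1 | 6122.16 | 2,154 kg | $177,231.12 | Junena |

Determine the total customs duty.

$0.00

Line 1 (6122.16, Junena, 2,154 kg, $177,231.12):
Base rate for 6122.16 is $1.35/kg.
Origin Junena qualifies under the Belay–Junena agreement and 6122.16 is covered: preferential rate Free applies instead.
Duty = $177,231.12 × 0% = $0.00.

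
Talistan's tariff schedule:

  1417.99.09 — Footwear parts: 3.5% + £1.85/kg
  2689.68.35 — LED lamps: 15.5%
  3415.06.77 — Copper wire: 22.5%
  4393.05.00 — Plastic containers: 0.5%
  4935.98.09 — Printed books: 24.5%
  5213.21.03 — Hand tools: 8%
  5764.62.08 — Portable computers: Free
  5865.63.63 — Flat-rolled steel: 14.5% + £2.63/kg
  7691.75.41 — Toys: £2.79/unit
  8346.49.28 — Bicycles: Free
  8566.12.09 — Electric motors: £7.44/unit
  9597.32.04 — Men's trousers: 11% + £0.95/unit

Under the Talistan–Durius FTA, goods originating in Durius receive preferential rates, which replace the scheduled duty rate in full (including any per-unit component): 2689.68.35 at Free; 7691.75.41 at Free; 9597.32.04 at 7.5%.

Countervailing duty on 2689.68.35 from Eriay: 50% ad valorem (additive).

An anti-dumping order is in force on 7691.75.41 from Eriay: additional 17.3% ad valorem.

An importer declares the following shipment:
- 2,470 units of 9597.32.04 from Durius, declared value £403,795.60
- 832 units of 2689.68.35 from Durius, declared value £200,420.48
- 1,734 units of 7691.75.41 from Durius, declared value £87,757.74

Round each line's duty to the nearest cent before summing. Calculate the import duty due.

Line 1 (9597.32.04, Durius, 2,470 units, £403,795.60):
Base rate for 9597.32.04 is 11% + £0.95/unit.
Origin Durius qualifies under the Talistan–Durius agreement and 9597.32.04 is covered: preferential rate 7.5% applies instead.
Duty = £403,795.60 × 7.5% = £30,284.67.
Line 2 (2689.68.35, Durius, 832 units, £200,420.48):
Base rate for 2689.68.35 is 15.5%.
Origin Durius qualifies under the Talistan–Durius agreement and 2689.68.35 is covered: preferential rate Free applies instead.
The additional-duty order on 2689.68.35 targets Eriay, not Durius; it does not apply.
Duty = £200,420.48 × 0% = £0.00.
Line 3 (7691.75.41, Durius, 1,734 units, £87,757.74):
Base rate for 7691.75.41 is £2.79/unit.
Origin Durius qualifies under the Talistan–Durius agreement and 7691.75.41 is covered: preferential rate Free applies instead.
The additional-duty order on 7691.75.41 targets Eriay, not Durius; it does not apply.
Duty = £87,757.74 × 0% = £0.00.
Total = £30,284.67 + £0.00 + £0.00 = £30,284.67.

£30,284.67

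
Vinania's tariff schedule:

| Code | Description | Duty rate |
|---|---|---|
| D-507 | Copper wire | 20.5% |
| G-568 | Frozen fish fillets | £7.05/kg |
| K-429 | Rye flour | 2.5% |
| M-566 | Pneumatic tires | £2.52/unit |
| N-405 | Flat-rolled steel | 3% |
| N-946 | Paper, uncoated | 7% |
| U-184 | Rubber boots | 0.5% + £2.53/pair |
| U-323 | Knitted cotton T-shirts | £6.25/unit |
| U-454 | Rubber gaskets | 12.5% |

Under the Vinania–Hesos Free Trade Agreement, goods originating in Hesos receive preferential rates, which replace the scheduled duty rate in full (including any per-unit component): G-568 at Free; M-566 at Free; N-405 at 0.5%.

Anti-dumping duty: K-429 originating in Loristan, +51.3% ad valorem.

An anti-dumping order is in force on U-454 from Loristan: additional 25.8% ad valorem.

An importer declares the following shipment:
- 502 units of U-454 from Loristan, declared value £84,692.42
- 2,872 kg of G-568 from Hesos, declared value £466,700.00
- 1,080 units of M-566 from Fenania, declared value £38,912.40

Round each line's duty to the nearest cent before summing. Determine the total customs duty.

Line 1 (U-454, Loristan, 502 units, £84,692.42):
Base rate for U-454 is 12.5%.
Additional duty on U-454 from Loristan: +25.8%. Applied ad valorem rate: 12.5% + 25.8% = 38.3%.
Duty = £84,692.42 × 38.3% = £32,437.20.
Line 2 (G-568, Hesos, 2,872 kg, £466,700.00):
Base rate for G-568 is £7.05/kg.
Origin Hesos qualifies under the Vinania–Hesos agreement and G-568 is covered: preferential rate Free applies instead.
Duty = £466,700.00 × 0% = £0.00.
Line 3 (M-566, Fenania, 1,080 units, £38,912.40):
Base rate for M-566 is £2.52/unit.
M-566 has an FTA preferential rate, but origin Fenania is not Hesos; base rate stands.
Duty = 1,080 × £2.52 = £2,721.60.
Total = £32,437.20 + £0.00 + £2,721.60 = £35,158.80.

£35,158.80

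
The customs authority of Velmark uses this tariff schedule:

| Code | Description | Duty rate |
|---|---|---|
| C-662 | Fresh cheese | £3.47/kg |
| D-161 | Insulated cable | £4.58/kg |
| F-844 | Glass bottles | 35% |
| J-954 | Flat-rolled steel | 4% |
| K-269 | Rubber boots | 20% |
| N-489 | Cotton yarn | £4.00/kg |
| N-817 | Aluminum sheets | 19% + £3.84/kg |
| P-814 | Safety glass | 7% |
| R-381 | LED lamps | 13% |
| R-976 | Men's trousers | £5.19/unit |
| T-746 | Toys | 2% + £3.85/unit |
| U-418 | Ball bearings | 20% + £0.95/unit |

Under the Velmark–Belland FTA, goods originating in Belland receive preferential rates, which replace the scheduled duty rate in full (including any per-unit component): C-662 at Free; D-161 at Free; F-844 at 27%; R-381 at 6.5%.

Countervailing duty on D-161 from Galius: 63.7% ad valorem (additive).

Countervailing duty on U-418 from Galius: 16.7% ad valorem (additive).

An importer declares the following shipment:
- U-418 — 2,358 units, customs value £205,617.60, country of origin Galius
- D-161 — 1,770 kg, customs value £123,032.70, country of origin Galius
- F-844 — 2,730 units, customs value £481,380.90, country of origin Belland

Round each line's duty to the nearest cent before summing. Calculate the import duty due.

Line 1 (U-418, Galius, 2,358 units, £205,617.60):
Base rate for U-418 is 20% + £0.95/unit.
Additional duty on U-418 from Galius: +16.7%. Applied ad valorem rate: 20% + 16.7% = 36.7%.
Duty = £205,617.60 × 36.7% + 2,358 × £0.95 = £77,701.76.
Line 2 (D-161, Galius, 1,770 kg, £123,032.70):
Base rate for D-161 is £4.58/kg.
D-161 has an FTA preferential rate, but origin Galius is not Belland; base rate stands.
Additional duty on D-161 from Galius: +63.7% ad valorem. Applied ad valorem rate = 63.7%.
Duty = £123,032.70 × 63.7% + 1,770 × £4.58 = £86,478.43.
Line 3 (F-844, Belland, 2,730 units, £481,380.90):
Base rate for F-844 is 35%.
Origin Belland qualifies under the Velmark–Belland agreement and F-844 is covered: preferential rate 27% applies instead.
Duty = £481,380.90 × 27% = £129,972.84.
Total = £77,701.76 + £86,478.43 + £129,972.84 = £294,153.03.

£294,153.03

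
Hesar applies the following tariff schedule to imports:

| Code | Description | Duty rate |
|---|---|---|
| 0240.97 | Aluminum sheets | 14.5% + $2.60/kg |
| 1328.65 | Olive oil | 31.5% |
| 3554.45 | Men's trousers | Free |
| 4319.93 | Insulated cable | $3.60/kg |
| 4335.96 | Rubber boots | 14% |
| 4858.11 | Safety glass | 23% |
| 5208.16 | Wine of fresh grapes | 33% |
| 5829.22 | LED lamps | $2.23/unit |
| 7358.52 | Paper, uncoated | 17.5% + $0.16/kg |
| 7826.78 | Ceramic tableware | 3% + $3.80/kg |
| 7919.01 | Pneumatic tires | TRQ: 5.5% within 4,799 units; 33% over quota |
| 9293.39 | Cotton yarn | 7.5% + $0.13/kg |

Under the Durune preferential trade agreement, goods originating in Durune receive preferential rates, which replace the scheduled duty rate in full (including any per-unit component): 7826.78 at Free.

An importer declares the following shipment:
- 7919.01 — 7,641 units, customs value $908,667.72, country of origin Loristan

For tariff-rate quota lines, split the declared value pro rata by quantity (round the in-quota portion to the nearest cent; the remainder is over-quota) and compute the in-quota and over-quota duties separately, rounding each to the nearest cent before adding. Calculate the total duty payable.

Line 1 (7919.01, Loristan, 7,641 units, $908,667.72):
Code 7919.01 is under a tariff-rate quota (threshold 4,799 units). In-quota: 4,799 units at 5.5%; over-quota: 2,842 units at 33%.
Pro-rata value split: in-quota = $908,667.72 × 4,799/7,641 = $570,697.08; over-quota = $908,667.72 − $570,697.08 = $337,970.64.
In-quota duty = $570,697.08 × 5.5% = $31,388.34. Over-quota duty = $337,970.64 × 33% = $111,530.31.
Line duty = $31,388.34 + $111,530.31 = $142,918.65.

$142,918.65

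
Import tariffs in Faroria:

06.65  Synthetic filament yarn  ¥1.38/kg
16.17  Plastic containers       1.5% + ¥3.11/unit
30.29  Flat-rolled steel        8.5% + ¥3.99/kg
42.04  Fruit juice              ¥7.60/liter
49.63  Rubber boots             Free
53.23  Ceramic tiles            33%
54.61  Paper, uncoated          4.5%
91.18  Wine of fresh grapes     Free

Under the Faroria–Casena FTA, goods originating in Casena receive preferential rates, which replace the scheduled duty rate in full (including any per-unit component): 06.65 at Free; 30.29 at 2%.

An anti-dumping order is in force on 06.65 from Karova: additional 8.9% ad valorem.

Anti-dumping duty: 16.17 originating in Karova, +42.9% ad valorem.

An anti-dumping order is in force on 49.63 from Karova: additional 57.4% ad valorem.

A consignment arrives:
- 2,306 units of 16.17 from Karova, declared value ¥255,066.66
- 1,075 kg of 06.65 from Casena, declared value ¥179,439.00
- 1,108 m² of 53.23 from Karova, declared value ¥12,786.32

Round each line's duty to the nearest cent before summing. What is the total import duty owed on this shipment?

Line 1 (16.17, Karova, 2,306 units, ¥255,066.66):
Base rate for 16.17 is 1.5% + ¥3.11/unit.
Additional duty on 16.17 from Karova: +42.9%. Applied ad valorem rate: 1.5% + 42.9% = 44.4%.
Duty = ¥255,066.66 × 44.4% + 2,306 × ¥3.11 = ¥120,421.26.
Line 2 (06.65, Casena, 1,075 kg, ¥179,439.00):
Base rate for 06.65 is ¥1.38/kg.
Origin Casena qualifies under the Faroria–Casena agreement and 06.65 is covered: preferential rate Free applies instead.
The additional-duty order on 06.65 targets Karova, not Casena; it does not apply.
Duty = ¥179,439.00 × 0% = ¥0.00.
Line 3 (53.23, Karova, 1,108 m², ¥12,786.32):
Base rate for 53.23 is 33%.
Duty = ¥12,786.32 × 33% = ¥4,219.49.
Total = ¥120,421.26 + ¥0.00 + ¥4,219.49 = ¥124,640.75.

¥124,640.75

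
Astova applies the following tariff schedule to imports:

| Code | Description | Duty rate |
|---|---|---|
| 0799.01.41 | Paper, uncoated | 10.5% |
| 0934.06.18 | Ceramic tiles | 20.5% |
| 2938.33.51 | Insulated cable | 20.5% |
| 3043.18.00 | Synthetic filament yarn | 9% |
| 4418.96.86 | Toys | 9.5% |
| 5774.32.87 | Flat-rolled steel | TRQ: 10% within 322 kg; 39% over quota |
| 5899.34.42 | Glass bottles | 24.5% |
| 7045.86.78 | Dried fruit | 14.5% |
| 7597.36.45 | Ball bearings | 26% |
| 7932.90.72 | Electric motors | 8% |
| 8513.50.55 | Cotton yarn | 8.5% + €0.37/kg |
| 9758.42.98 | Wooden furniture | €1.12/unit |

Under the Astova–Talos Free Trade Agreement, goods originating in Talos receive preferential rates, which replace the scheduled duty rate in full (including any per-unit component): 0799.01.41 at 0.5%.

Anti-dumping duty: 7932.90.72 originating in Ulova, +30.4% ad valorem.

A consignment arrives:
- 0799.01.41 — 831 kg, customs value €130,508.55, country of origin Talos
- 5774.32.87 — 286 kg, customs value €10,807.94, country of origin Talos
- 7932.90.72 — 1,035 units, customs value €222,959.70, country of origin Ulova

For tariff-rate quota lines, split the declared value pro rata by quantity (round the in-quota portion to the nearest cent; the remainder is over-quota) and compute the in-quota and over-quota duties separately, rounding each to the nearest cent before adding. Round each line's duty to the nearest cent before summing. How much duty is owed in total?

€87,349.85

Line 1 (0799.01.41, Talos, 831 kg, €130,508.55):
Base rate for 0799.01.41 is 10.5%.
Origin Talos qualifies under the Astova–Talos agreement and 0799.01.41 is covered: preferential rate 0.5% applies instead.
Duty = €130,508.55 × 0.5% = €652.54.
Line 2 (5774.32.87, Talos, 286 kg, €10,807.94):
Code 5774.32.87 is under a tariff-rate quota (threshold 322 kg). Quantity 286 kg is within the quota, so the in-quota rate 10% applies to the full value.
Duty = €10,807.94 × 10% = €1,080.79.
Line 3 (7932.90.72, Ulova, 1,035 units, €222,959.70):
Base rate for 7932.90.72 is 8%.
Additional duty on 7932.90.72 from Ulova: +30.4%. Applied ad valorem rate: 8% + 30.4% = 38.4%.
Duty = €222,959.70 × 38.4% = €85,616.52.
Total = €652.54 + €1,080.79 + €85,616.52 = €87,349.85.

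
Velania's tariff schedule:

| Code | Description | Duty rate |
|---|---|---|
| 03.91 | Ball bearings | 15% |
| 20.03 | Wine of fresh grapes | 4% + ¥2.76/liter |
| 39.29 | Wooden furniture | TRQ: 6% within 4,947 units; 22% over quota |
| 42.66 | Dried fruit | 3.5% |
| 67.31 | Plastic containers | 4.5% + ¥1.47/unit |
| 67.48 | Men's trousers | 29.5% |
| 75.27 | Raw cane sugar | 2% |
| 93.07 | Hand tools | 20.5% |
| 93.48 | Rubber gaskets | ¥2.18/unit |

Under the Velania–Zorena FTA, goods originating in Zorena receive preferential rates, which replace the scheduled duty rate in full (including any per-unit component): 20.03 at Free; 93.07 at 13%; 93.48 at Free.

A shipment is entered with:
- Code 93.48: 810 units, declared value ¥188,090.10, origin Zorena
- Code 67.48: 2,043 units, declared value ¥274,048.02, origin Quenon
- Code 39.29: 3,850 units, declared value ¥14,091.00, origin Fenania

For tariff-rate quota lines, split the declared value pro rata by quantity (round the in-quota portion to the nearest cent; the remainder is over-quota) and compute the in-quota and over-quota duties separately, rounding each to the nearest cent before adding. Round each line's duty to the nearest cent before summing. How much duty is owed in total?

Line 1 (93.48, Zorena, 810 units, ¥188,090.10):
Base rate for 93.48 is ¥2.18/unit.
Origin Zorena qualifies under the Velania–Zorena agreement and 93.48 is covered: preferential rate Free applies instead.
Duty = ¥188,090.10 × 0% = ¥0.00.
Line 2 (67.48, Quenon, 2,043 units, ¥274,048.02):
Base rate for 67.48 is 29.5%.
Duty = ¥274,048.02 × 29.5% = ¥80,844.17.
Line 3 (39.29, Fenania, 3,850 units, ¥14,091.00):
Code 39.29 is under a tariff-rate quota (threshold 4,947 units). Quantity 3,850 units is within the quota, so the in-quota rate 6% applies to the full value.
Duty = ¥14,091.00 × 6% = ¥845.46.
Total = ¥0.00 + ¥80,844.17 + ¥845.46 = ¥81,689.63.

¥81,689.63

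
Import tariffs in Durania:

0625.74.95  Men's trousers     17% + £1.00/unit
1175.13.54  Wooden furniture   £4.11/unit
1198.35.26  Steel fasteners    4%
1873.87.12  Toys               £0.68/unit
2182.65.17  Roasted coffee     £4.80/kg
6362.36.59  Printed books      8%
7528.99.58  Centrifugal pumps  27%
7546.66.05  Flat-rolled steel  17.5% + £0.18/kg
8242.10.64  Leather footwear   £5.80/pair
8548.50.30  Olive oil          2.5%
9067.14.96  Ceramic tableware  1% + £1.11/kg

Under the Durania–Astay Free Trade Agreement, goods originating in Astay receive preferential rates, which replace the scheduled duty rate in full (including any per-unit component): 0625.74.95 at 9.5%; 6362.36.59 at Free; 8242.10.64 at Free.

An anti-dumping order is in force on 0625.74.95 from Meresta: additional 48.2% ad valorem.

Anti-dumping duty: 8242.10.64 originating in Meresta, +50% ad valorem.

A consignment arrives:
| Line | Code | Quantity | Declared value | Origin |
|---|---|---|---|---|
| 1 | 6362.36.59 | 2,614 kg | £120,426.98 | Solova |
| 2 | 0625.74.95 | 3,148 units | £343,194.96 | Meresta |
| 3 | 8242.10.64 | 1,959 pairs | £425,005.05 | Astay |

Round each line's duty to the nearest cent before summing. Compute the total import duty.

£236,545.27

Line 1 (6362.36.59, Solova, 2,614 kg, £120,426.98):
Base rate for 6362.36.59 is 8%.
6362.36.59 has an FTA preferential rate, but origin Solova is not Astay; base rate stands.
Duty = £120,426.98 × 8% = £9,634.16.
Line 2 (0625.74.95, Meresta, 3,148 units, £343,194.96):
Base rate for 0625.74.95 is 17% + £1.00/unit.
0625.74.95 has an FTA preferential rate, but origin Meresta is not Astay; base rate stands.
Additional duty on 0625.74.95 from Meresta: +48.2%. Applied ad valorem rate: 17% + 48.2% = 65.2%.
Duty = £343,194.96 × 65.2% + 3,148 × £1.00 = £226,911.11.
Line 3 (8242.10.64, Astay, 1,959 pairs, £425,005.05):
Base rate for 8242.10.64 is £5.80/pair.
Origin Astay qualifies under the Durania–Astay agreement and 8242.10.64 is covered: preferential rate Free applies instead.
The additional-duty order on 8242.10.64 targets Meresta, not Astay; it does not apply.
Duty = £425,005.05 × 0% = £0.00.
Total = £9,634.16 + £226,911.11 + £0.00 = £236,545.27.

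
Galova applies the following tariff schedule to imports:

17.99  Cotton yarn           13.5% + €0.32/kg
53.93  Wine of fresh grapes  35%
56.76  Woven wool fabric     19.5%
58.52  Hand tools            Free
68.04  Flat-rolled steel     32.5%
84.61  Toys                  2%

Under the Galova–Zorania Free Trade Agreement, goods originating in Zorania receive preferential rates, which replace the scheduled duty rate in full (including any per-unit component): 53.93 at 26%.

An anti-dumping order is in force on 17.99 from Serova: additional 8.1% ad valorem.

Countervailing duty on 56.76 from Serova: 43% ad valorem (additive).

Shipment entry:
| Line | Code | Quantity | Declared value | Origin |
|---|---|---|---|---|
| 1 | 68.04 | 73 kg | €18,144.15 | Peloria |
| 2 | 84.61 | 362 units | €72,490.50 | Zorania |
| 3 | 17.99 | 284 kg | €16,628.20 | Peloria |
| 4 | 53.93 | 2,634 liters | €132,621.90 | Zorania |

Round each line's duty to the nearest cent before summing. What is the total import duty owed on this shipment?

Line 1 (68.04, Peloria, 73 kg, €18,144.15):
Base rate for 68.04 is 32.5%.
Duty = €18,144.15 × 32.5% = €5,896.85.
Line 2 (84.61, Zorania, 362 units, €72,490.50):
Base rate for 84.61 is 2%.
Origin Zorania is the FTA partner but 84.61 is not on the preference list; base rate stands.
Duty = €72,490.50 × 2% = €1,449.81.
Line 3 (17.99, Peloria, 284 kg, €16,628.20):
Base rate for 17.99 is 13.5% + €0.32/kg.
The additional-duty order on 17.99 targets Serova, not Peloria; it does not apply.
Duty = €16,628.20 × 13.5% + 284 × €0.32 = €2,335.69.
Line 4 (53.93, Zorania, 2,634 liters, €132,621.90):
Base rate for 53.93 is 35%.
Origin Zorania qualifies under the Galova–Zorania agreement and 53.93 is covered: preferential rate 26% applies instead.
Duty = €132,621.90 × 26% = €34,481.69.
Total = €5,896.85 + €1,449.81 + €2,335.69 + €34,481.69 = €44,164.04.

€44,164.04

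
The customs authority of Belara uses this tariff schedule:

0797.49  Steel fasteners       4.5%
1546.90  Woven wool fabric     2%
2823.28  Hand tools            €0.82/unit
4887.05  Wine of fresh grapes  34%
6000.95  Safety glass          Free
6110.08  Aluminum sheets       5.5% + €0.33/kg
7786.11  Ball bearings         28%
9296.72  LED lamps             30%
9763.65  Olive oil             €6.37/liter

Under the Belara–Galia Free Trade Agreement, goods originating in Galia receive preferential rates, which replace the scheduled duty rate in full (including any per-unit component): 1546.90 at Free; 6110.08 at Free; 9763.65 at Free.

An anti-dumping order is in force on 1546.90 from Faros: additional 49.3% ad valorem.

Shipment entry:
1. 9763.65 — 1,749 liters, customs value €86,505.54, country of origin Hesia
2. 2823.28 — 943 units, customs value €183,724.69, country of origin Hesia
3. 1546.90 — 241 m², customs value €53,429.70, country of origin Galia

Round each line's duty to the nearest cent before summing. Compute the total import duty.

Line 1 (9763.65, Hesia, 1,749 liters, €86,505.54):
Base rate for 9763.65 is €6.37/liter.
9763.65 has an FTA preferential rate, but origin Hesia is not Galia; base rate stands.
Duty = 1,749 × €6.37 = €11,141.13.
Line 2 (2823.28, Hesia, 943 units, €183,724.69):
Base rate for 2823.28 is €0.82/unit.
Duty = 943 × €0.82 = €773.26.
Line 3 (1546.90, Galia, 241 m², €53,429.70):
Base rate for 1546.90 is 2%.
Origin Galia qualifies under the Belara–Galia agreement and 1546.90 is covered: preferential rate Free applies instead.
The additional-duty order on 1546.90 targets Faros, not Galia; it does not apply.
Duty = €53,429.70 × 0% = €0.00.
Total = €11,141.13 + €773.26 + €0.00 = €11,914.39.

€11,914.39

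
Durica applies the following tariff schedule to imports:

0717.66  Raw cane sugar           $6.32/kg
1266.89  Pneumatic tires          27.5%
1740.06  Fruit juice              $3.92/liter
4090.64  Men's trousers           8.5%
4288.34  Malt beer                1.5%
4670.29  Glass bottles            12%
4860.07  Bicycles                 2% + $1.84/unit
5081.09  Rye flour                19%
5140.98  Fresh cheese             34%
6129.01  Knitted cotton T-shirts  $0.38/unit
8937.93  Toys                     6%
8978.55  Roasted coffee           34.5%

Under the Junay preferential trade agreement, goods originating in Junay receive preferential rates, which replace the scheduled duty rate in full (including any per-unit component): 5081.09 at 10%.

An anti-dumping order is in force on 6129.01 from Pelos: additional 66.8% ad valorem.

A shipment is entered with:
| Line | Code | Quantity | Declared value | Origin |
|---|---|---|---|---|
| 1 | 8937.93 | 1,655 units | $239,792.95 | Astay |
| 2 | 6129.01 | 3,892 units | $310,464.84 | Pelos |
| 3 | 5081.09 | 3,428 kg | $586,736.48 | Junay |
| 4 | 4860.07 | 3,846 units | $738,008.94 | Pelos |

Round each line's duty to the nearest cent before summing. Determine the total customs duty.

Line 1 (8937.93, Astay, 1,655 units, $239,792.95):
Base rate for 8937.93 is 6%.
Duty = $239,792.95 × 6% = $14,387.58.
Line 2 (6129.01, Pelos, 3,892 units, $310,464.84):
Base rate for 6129.01 is $0.38/unit.
Additional duty on 6129.01 from Pelos: +66.8% ad valorem. Applied ad valorem rate = 66.8%.
Duty = $310,464.84 × 66.8% + 3,892 × $0.38 = $208,869.47.
Line 3 (5081.09, Junay, 3,428 kg, $586,736.48):
Base rate for 5081.09 is 19%.
Origin Junay qualifies under the Durica–Junay agreement and 5081.09 is covered: preferential rate 10% applies instead.
Duty = $586,736.48 × 10% = $58,673.65.
Line 4 (4860.07, Pelos, 3,846 units, $738,008.94):
Base rate for 4860.07 is 2% + $1.84/unit.
Duty = $738,008.94 × 2% + 3,846 × $1.84 = $21,836.82.
Total = $14,387.58 + $208,869.47 + $58,673.65 + $21,836.82 = $303,767.52.

$303,767.52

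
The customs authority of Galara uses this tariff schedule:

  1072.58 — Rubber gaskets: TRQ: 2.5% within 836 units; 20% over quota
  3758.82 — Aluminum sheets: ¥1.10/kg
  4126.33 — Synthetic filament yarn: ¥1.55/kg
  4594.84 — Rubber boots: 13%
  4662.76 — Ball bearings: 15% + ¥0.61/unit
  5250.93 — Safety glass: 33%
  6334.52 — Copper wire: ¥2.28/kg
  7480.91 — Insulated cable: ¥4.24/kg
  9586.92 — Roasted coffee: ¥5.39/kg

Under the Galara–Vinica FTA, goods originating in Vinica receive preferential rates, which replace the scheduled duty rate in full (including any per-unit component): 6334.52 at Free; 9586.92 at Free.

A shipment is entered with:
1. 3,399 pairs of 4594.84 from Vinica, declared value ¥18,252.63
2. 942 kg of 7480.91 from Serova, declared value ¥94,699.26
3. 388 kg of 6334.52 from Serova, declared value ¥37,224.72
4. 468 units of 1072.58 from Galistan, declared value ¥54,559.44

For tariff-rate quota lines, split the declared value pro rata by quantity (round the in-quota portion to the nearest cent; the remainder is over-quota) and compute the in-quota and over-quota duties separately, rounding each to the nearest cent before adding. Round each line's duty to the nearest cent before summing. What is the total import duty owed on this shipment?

¥8,615.55

Line 1 (4594.84, Vinica, 3,399 pairs, ¥18,252.63):
Base rate for 4594.84 is 13%.
Origin Vinica is the FTA partner but 4594.84 is not on the preference list; base rate stands.
Duty = ¥18,252.63 × 13% = ¥2,372.84.
Line 2 (7480.91, Serova, 942 kg, ¥94,699.26):
Base rate for 7480.91 is ¥4.24/kg.
Duty = 942 × ¥4.24 = ¥3,994.08.
Line 3 (6334.52, Serova, 388 kg, ¥37,224.72):
Base rate for 6334.52 is ¥2.28/kg.
6334.52 has an FTA preferential rate, but origin Serova is not Vinica; base rate stands.
Duty = 388 × ¥2.28 = ¥884.64.
Line 4 (1072.58, Galistan, 468 units, ¥54,559.44):
Code 1072.58 is under a tariff-rate quota (threshold 836 units). Quantity 468 units is within the quota, so the in-quota rate 2.5% applies to the full value.
Duty = ¥54,559.44 × 2.5% = ¥1,363.99.
Total = ¥2,372.84 + ¥3,994.08 + ¥884.64 + ¥1,363.99 = ¥8,615.55.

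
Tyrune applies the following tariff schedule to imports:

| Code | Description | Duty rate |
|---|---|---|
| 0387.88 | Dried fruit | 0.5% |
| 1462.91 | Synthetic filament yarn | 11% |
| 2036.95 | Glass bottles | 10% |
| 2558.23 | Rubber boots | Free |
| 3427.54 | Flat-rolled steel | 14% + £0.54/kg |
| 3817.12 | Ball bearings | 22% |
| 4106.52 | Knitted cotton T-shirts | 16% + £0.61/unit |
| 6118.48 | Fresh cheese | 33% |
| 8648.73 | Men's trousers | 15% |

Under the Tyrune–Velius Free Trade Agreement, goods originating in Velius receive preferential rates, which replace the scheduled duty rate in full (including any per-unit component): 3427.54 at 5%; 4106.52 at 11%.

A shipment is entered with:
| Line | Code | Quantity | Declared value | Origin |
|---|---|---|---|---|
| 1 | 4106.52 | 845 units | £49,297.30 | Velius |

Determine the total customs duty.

£5,422.70

Line 1 (4106.52, Velius, 845 units, £49,297.30):
Base rate for 4106.52 is 16% + £0.61/unit.
Origin Velius qualifies under the Tyrune–Velius agreement and 4106.52 is covered: preferential rate 11% applies instead.
Duty = £49,297.30 × 11% = £5,422.70.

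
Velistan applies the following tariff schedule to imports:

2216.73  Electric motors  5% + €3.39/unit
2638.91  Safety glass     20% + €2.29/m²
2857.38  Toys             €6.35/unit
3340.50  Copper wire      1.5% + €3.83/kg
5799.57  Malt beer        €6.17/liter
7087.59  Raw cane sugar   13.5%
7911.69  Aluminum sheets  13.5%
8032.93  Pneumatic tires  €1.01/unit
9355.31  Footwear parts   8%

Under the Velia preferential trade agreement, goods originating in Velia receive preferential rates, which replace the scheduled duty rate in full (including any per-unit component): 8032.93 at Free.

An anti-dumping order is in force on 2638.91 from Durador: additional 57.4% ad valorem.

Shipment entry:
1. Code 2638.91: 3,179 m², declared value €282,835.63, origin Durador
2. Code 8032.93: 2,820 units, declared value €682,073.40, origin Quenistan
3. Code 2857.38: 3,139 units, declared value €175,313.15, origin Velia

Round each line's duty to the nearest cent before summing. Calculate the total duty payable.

Line 1 (2638.91, Durador, 3,179 m², €282,835.63):
Base rate for 2638.91 is 20% + €2.29/m².
Additional duty on 2638.91 from Durador: +57.4%. Applied ad valorem rate: 20% + 57.4% = 77.4%.
Duty = €282,835.63 × 77.4% + 3,179 × €2.29 = €226,194.69.
Line 2 (8032.93, Quenistan, 2,820 units, €682,073.40):
Base rate for 8032.93 is €1.01/unit.
8032.93 has an FTA preferential rate, but origin Quenistan is not Velia; base rate stands.
Duty = 2,820 × €1.01 = €2,848.20.
Line 3 (2857.38, Velia, 3,139 units, €175,313.15):
Base rate for 2857.38 is €6.35/unit.
Origin Velia is the FTA partner but 2857.38 is not on the preference list; base rate stands.
Duty = 3,139 × €6.35 = €19,932.65.
Total = €226,194.69 + €2,848.20 + €19,932.65 = €248,975.54.

€248,975.54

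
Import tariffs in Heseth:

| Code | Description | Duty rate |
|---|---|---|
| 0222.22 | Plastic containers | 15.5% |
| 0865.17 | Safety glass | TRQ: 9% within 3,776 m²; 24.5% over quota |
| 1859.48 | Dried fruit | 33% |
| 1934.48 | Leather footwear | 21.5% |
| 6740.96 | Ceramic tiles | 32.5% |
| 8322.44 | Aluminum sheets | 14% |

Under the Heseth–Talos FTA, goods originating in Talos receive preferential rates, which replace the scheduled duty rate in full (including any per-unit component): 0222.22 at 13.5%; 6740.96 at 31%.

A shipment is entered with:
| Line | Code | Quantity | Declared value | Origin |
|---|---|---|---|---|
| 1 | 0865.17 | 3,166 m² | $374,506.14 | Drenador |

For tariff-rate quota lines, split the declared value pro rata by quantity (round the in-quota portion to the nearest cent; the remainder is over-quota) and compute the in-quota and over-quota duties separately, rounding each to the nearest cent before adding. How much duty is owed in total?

Line 1 (0865.17, Drenador, 3,166 m², $374,506.14):
Code 0865.17 is under a tariff-rate quota (threshold 3,776 m²). Quantity 3,166 m² is within the quota, so the in-quota rate 9% applies to the full value.
Duty = $374,506.14 × 9% = $33,705.55.

$33,705.55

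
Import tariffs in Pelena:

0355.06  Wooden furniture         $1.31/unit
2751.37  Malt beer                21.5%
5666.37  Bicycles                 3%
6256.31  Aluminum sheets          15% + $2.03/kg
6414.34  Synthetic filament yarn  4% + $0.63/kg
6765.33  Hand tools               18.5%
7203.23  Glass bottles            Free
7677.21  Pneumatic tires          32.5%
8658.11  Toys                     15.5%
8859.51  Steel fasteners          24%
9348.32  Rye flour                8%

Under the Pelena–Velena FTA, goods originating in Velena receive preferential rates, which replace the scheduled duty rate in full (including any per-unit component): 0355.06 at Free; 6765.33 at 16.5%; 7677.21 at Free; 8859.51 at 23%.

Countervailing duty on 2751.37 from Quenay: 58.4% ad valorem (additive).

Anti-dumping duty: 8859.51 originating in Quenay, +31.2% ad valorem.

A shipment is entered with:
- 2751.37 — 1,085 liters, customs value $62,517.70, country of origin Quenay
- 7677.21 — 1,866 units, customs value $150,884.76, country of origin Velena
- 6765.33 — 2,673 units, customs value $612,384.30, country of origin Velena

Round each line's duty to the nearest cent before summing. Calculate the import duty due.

Line 1 (2751.37, Quenay, 1,085 liters, $62,517.70):
Base rate for 2751.37 is 21.5%.
Additional duty on 2751.37 from Quenay: +58.4%. Applied ad valorem rate: 21.5% + 58.4% = 79.9%.
Duty = $62,517.70 × 79.9% = $49,951.64.
Line 2 (7677.21, Velena, 1,866 units, $150,884.76):
Base rate for 7677.21 is 32.5%.
Origin Velena qualifies under the Pelena–Velena agreement and 7677.21 is covered: preferential rate Free applies instead.
Duty = $150,884.76 × 0% = $0.00.
Line 3 (6765.33, Velena, 2,673 units, $612,384.30):
Base rate for 6765.33 is 18.5%.
Origin Velena qualifies under the Pelena–Velena agreement and 6765.33 is covered: preferential rate 16.5% applies instead.
Duty = $612,384.30 × 16.5% = $101,043.41.
Total = $49,951.64 + $0.00 + $101,043.41 = $150,995.05.

$150,995.05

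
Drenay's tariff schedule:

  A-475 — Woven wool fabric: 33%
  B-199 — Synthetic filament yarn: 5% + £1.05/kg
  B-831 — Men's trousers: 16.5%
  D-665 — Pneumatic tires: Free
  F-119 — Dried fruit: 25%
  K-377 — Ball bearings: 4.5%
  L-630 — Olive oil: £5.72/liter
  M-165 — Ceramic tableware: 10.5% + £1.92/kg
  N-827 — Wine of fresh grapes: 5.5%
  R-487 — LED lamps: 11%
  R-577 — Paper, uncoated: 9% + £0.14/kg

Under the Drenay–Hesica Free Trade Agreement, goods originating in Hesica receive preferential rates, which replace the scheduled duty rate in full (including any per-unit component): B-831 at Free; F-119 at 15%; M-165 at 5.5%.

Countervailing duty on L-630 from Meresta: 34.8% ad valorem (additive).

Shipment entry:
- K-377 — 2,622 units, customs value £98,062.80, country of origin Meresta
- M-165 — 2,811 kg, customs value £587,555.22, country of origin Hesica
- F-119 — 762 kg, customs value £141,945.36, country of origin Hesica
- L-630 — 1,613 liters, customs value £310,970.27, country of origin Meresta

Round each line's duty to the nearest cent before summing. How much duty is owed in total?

Line 1 (K-377, Meresta, 2,622 units, £98,062.80):
Base rate for K-377 is 4.5%.
Duty = £98,062.80 × 4.5% = £4,412.83.
Line 2 (M-165, Hesica, 2,811 kg, £587,555.22):
Base rate for M-165 is 10.5% + £1.92/kg.
Origin Hesica qualifies under the Drenay–Hesica agreement and M-165 is covered: preferential rate 5.5% applies instead.
Duty = £587,555.22 × 5.5% = £32,315.54.
Line 3 (F-119, Hesica, 762 kg, £141,945.36):
Base rate for F-119 is 25%.
Origin Hesica qualifies under the Drenay–Hesica agreement and F-119 is covered: preferential rate 15% applies instead.
Duty = £141,945.36 × 15% = £21,291.80.
Line 4 (L-630, Meresta, 1,613 liters, £310,970.27):
Base rate for L-630 is £5.72/liter.
Additional duty on L-630 from Meresta: +34.8% ad valorem. Applied ad valorem rate = 34.8%.
Duty = £310,970.27 × 34.8% + 1,613 × £5.72 = £117,444.01.
Total = £4,412.83 + £32,315.54 + £21,291.80 + £117,444.01 = £175,464.18.

£175,464.18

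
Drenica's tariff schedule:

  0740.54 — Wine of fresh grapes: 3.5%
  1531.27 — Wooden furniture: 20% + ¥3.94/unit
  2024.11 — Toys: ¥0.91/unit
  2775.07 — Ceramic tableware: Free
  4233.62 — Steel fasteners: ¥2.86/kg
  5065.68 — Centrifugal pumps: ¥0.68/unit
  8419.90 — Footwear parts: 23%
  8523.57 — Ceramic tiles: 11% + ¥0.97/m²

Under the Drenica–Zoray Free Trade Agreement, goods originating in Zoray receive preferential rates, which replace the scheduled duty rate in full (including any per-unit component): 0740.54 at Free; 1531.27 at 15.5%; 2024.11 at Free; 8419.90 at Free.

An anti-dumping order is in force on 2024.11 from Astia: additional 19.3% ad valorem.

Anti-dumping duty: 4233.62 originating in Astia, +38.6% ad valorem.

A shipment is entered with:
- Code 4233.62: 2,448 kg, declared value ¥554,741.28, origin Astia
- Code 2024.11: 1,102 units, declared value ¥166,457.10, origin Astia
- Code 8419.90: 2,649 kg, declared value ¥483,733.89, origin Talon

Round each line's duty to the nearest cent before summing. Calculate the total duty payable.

¥365,519.24

Line 1 (4233.62, Astia, 2,448 kg, ¥554,741.28):
Base rate for 4233.62 is ¥2.86/kg.
Additional duty on 4233.62 from Astia: +38.6% ad valorem. Applied ad valorem rate = 38.6%.
Duty = ¥554,741.28 × 38.6% + 2,448 × ¥2.86 = ¥221,131.41.
Line 2 (2024.11, Astia, 1,102 units, ¥166,457.10):
Base rate for 2024.11 is ¥0.91/unit.
2024.11 has an FTA preferential rate, but origin Astia is not Zoray; base rate stands.
Additional duty on 2024.11 from Astia: +19.3% ad valorem. Applied ad valorem rate = 19.3%.
Duty = ¥166,457.10 × 19.3% + 1,102 × ¥0.91 = ¥33,129.04.
Line 3 (8419.90, Talon, 2,649 kg, ¥483,733.89):
Base rate for 8419.90 is 23%.
8419.90 has an FTA preferential rate, but origin Talon is not Zoray; base rate stands.
Duty = ¥483,733.89 × 23% = ¥111,258.79.
Total = ¥221,131.41 + ¥33,129.04 + ¥111,258.79 = ¥365,519.24.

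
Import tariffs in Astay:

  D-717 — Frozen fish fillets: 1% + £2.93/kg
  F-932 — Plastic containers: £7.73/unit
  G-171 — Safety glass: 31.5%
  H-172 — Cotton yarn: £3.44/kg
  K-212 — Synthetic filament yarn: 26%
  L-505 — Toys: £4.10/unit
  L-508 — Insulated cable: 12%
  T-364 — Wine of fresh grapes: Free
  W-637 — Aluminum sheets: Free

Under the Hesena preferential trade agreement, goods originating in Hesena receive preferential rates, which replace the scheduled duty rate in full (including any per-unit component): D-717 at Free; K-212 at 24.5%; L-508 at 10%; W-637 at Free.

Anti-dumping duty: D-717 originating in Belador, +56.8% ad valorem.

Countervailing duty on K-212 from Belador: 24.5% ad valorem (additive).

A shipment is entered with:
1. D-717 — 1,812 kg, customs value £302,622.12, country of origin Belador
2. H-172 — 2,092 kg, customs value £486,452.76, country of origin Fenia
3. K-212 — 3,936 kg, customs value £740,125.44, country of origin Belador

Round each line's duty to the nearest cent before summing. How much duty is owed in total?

£561,184.58

Line 1 (D-717, Belador, 1,812 kg, £302,622.12):
Base rate for D-717 is 1% + £2.93/kg.
D-717 has an FTA preferential rate, but origin Belador is not Hesena; base rate stands.
Additional duty on D-717 from Belador: +56.8%. Applied ad valorem rate: 1% + 56.8% = 57.8%.
Duty = £302,622.12 × 57.8% + 1,812 × £2.93 = £180,224.75.
Line 2 (H-172, Fenia, 2,092 kg, £486,452.76):
Base rate for H-172 is £3.44/kg.
Duty = 2,092 × £3.44 = £7,196.48.
Line 3 (K-212, Belador, 3,936 kg, £740,125.44):
Base rate for K-212 is 26%.
K-212 has an FTA preferential rate, but origin Belador is not Hesena; base rate stands.
Additional duty on K-212 from Belador: +24.5%. Applied ad valorem rate: 26% + 24.5% = 50.5%.
Duty = £740,125.44 × 50.5% = £373,763.35.
Total = £180,224.75 + £7,196.48 + £373,763.35 = £561,184.58.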